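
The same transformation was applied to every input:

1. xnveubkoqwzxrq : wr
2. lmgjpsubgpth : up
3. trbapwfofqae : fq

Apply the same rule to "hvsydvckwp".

Rule — keep one character in every 3, starting at position 1 (positions 1st, 4th, 7th, ...), then keep only the last 2 characters.
Starting from "hvsydvckwp": after the first operation, "hycp"; after the second, "cp".

cp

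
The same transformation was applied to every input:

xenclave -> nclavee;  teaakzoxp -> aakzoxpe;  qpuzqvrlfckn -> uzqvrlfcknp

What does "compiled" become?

In each case the input is transformed by: delete the first character, then move the first character to the end.
On "compiled": the first step gives "ompiled", and the second then gives "mpiledo".

mpiledo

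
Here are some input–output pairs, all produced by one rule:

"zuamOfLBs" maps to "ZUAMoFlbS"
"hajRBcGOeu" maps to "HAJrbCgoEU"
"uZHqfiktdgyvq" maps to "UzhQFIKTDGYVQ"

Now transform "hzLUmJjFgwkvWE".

HZluMjJfGWKVwe

The rule is to flip the case of every letter.
Doing the same to "hzLUmJjFgwkvWE": "HZluMjJfGWKVwe".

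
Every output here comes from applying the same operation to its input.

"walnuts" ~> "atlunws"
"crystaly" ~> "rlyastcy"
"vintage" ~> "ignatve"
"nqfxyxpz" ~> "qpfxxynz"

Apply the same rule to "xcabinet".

In each case the input is transformed by: take characters alternately from the front and the back (1st, last, 2nd, 2nd-last, ...), then move the first 2 characters to the end (rotate left by 2).
Starting from "xcabinet": after the first operation, "xtceanbi"; after the second, "ceanbixt".
(Check on "walnuts": → "wsatlun" → "atlunws" ✓)

ceanbixt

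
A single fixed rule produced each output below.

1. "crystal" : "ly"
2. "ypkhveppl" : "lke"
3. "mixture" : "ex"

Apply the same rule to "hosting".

Rule — move the last 3 characters to the front (rotate right by 3), then keep one character in every 3, starting at position 3 (positions 3rd, 6th, 9th, ...).
Applying both steps to "hosting": "inghost", then "gs".

gs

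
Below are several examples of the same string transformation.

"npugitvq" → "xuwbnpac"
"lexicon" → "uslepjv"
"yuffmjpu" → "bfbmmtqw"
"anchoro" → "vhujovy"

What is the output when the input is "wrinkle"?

ldypurs

The transformation: move the last character to the front, then shift every letter 7 places forward in the alphabet (wrapping around).
Applying both steps to "wrinkle": "ewrinkl", then "ldypurs".
(Check on "lexicon": → "nlexico" → "uslepjv" ✓)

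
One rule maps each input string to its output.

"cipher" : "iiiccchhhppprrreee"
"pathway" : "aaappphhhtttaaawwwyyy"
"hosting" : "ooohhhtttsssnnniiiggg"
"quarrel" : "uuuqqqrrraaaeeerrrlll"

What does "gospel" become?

Looking at the pairs, the operation is to swap each adjacent pair of characters (1↔2, 3↔4, ...), then repeat every character 3 times.
"gospel" → "ogpsle" → "ooogggpppsssllleee".

ooogggpppsssllleee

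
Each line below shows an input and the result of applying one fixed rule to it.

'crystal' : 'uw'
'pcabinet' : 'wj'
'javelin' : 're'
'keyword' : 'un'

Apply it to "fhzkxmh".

The rule is to shift every letter 4 places backward in the alphabet (wrapping around), then keep one character in every 3, starting at position 3 (positions 3rd, 6th, 9th, ...).
On "fhzkxmh": the first step gives "bdvgtid", and the second then gives "vi".

vi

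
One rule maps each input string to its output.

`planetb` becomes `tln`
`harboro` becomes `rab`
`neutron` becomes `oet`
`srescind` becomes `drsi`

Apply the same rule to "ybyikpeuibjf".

Rule — keep every other character starting from the second (positions 2nd, 4th, 6th, ...), then move the last character to the front.
"ybyikpeuibjf" → "bipubf" → "fbipub".

fbipub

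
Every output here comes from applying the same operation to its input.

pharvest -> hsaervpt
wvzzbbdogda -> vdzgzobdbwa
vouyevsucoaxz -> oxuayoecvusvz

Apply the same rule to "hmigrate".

The pattern: take characters alternately from the front and the back (1st, last, 2nd, 2nd-last, ...), then move the first 2 characters to the end (rotate left by 2).
So "hmigrate" becomes "mtiagrhe".

mtiagrhe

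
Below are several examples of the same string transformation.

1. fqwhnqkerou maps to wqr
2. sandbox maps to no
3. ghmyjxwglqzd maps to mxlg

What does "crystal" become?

Looking at the pairs, the operation is to swap the first and last characters, then keep one character in every 3, starting at position 3 (positions 3rd, 6th, 9th, ...).
Starting from "crystal": after the first operation, "lrystac"; after the second, "ya".
(Check on "sandbox": → "xandbos" → "no" ✓)

ya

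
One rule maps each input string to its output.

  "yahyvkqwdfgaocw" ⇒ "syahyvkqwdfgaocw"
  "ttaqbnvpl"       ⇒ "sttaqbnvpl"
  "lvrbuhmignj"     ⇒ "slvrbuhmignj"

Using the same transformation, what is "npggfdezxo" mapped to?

snpggfdezxo

Each output is the input with this applied: prepend "s".
"npggfdezxo" → "snpggfdezxo".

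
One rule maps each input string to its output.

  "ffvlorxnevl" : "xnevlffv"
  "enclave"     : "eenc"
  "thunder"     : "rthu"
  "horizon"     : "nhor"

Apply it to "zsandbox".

What's happening: move the first 3 characters to the end (rotate left by 3), then delete the first 3 characters.
For "zsandbox" the result is "oxzsa".

oxzsa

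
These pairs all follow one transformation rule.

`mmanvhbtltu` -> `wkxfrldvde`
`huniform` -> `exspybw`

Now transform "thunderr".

rexnobb

The pattern: delete the first character, then shift every letter 10 places forward in the alphabet (wrapping around).
So "thunderr" becomes "rexnobb".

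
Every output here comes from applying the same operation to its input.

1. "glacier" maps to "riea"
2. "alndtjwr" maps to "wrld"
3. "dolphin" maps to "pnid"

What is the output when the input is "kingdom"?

The rule is to sort the characters into reverse alphabetical order, then keep every other character starting from the first (positions 1st, 3rd, 5th, ...).
Working it through for "kingdom": intermediate "onmkigd", final "omid".

omid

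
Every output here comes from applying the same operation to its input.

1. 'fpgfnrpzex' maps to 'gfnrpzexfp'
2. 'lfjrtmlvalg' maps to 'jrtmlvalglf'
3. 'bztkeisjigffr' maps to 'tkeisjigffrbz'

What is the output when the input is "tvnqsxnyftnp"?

nqsxnyftnptv

In each case the input is transformed by: move the first 2 characters to the end (rotate left by 2).
On "tvnqsxnyftnp" that produces "nqsxnyftnptv".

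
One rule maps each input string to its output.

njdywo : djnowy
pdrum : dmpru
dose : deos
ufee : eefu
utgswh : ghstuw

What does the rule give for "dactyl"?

acdlty

Rule — sort the characters into alphabetical order.
So "dactyl" becomes "acdlty".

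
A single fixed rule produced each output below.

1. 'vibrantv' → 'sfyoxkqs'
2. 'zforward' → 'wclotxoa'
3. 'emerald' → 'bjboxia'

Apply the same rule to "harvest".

The pattern: shift every letter 3 places backward in the alphabet (wrapping around).
For "harvest" the result is "exosbpq".

exosbpq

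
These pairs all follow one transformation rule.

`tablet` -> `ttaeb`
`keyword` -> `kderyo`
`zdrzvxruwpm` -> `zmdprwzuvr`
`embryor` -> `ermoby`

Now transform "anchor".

Each output is the input with this applied: take characters alternately from the front and the back (1st, last, 2nd, 2nd-last, ...), then delete the last character.
For "anchor", step one produces "arnoch"; step two turns that into "arnoc".

arnoc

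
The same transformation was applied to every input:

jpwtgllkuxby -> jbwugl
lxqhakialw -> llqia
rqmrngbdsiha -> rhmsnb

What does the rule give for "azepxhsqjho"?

aoejxs

Looking at the pairs, the operation is to keep every other character starting from the first (positions 1st, 3rd, 5th, ...), then take characters alternately from the front and the back (1st, last, 2nd, 2nd-last, ...).
"azepxhsqjho" → "aexsjo" → "aoejxs".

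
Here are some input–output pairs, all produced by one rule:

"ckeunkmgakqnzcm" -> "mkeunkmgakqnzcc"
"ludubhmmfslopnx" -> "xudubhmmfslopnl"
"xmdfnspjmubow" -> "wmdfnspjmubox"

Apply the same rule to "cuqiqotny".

The transformation: swap the first and last characters.
For "cuqiqotny" the result is "yuqiqotnc".

yuqiqotnc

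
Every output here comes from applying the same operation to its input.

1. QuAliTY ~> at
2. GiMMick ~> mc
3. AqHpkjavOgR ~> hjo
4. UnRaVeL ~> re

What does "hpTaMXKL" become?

tx

In each case the input is transformed by: keep one character in every 3, starting at position 3 (positions 3rd, 6th, 9th, ...), then convert every letter to lowercase.
For "hpTaMXKL", step one produces "TX"; step two turns that into "tx".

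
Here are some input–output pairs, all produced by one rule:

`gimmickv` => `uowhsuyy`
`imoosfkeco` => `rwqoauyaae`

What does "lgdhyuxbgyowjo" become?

nskaivaxsptkgj

What's happening: swap the front and back halves of the string, then shift every letter 12 places forward in the alphabet (wrapping around).
Starting from "lgdhyuxbgyowjo": after the first operation, "bgyowjolgdhyux"; after the second, "nskaivaxsptkgj".
(Check on "imoosfkeco": → "fkecoimoos" → "rwqoauyaae" ✓)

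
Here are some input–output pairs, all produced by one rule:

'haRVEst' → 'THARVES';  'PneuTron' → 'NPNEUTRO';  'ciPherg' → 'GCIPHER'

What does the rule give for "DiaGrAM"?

What's happening: move the last character to the front, then convert every letter to uppercase.
Starting from "DiaGrAM": after the first operation, "MDiaGrA"; after the second, "MDIAGRA".

MDIAGRA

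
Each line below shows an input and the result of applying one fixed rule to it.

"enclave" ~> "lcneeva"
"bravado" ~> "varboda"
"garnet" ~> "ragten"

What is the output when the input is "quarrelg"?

Each output is the input with this applied: reverse the string, then move the first 3 characters to the end (rotate left by 3).
So "quarrelg" becomes "rrauqgle".

rrauqgle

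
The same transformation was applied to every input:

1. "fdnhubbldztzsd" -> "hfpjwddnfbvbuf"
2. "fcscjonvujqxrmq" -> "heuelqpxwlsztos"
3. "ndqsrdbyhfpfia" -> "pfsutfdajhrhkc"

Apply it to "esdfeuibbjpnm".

The rule is to shift every letter 2 places forward in the alphabet (wrapping around).
Doing the same to "esdfeuibbjpnm": "gufhgwkddlrpo".

gufhgwkddlrpo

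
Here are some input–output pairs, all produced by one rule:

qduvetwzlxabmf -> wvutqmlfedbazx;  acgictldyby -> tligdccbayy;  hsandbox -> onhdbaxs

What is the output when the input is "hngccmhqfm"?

The transformation: sort the characters into reverse alphabetical order, then move the first 2 characters to the end (rotate left by 2).
Working it through for "hngccmhqfm": intermediate "qnmmhhgfcc", final "mmhhgfccqn".

mmhhgfccqn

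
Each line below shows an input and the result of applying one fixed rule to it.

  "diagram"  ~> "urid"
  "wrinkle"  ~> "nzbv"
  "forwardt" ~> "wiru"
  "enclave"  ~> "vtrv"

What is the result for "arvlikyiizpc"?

rmzpzg

Looking at the pairs, the operation is to keep every other character starting from the first (positions 1st, 3rd, 5th, ...), then shift every letter 9 places backward in the alphabet (wrapping around).
For "arvlikyiizpc", step one produces "aviyip"; step two turns that into "rmzpzg".
(Check on "diagram": → "darm" → "urid" ✓)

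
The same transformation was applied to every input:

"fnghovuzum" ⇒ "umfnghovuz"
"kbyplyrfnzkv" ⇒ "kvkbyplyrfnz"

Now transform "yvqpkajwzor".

oryvqpkajwz

In each case the input is transformed by: move the last 2 characters to the front (rotate right by 2).
On "yvqpkajwzor" that produces "oryvqpkajwz".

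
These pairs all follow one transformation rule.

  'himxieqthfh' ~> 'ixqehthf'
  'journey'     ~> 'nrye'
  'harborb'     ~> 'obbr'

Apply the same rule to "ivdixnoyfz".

xionfyz

Each output is the input with this applied: delete the first 3 characters, then swap each adjacent pair of characters (1↔2, 3↔4, ...).
Applying both steps to "ivdixnoyfz": "ixnoyfz", then "xionfyz".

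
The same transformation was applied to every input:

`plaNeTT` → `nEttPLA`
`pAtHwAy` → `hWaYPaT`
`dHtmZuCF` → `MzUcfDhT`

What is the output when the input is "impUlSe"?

uLsEIMP

Rule — flip the case of every letter, then move the first 3 characters to the end (rotate left by 3).
"impUlSe" → "uLsEIMP".
(Check on "dHtmZuCF": → "DhTMzUcf" → "MzUcfDhT" ✓)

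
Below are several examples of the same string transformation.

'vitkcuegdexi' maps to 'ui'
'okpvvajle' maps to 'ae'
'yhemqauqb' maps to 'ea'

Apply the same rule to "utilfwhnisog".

ii

The pattern: keep one character in every 3, starting at position 3 (positions 3rd, 6th, 9th, ...), then keep only the vowels.
For "utilfwhnisog", step one produces "iwig"; step two turns that into "ii".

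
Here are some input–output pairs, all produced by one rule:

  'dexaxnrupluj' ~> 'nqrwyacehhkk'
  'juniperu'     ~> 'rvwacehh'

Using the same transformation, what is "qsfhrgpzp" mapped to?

Looking at the pairs, the operation is to sort the characters into alphabetical order, then shift every letter 13 places forward in the alphabet (wrapping around) — i.e. ROT13.
Starting from "qsfhrgpzp": after the first operation, "fghppqrsz"; after the second, "stuccdefm".

stuccdefm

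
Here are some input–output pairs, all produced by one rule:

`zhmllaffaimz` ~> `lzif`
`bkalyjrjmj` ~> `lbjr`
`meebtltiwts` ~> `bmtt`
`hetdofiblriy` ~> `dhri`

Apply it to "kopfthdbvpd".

What's happening: keep one character in every 3, starting at position 1 (positions 1st, 4th, 7th, ...), then swap each adjacent pair of characters (1↔2, 3↔4, ...).
For "kopfthdbvpd" the result is "fkpd".

fkpd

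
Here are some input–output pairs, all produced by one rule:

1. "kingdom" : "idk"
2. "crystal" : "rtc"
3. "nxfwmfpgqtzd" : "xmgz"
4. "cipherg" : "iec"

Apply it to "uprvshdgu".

psg

The rule is to move the first character to the end, then keep one character in every 3, starting at position 1 (positions 1st, 4th, 7th, ...).
For "uprvshdgu", step one produces "prvshdguu"; step two turns that into "psg".
(Check on "kingdom": → "ingdomk" → "idk" ✓)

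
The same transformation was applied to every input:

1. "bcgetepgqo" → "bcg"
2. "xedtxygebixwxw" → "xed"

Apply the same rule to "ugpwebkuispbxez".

In each case the input is transformed by: keep only the first 3 characters.
Applying that to "ugpwebkuispbxez" gives "ugp".

ugp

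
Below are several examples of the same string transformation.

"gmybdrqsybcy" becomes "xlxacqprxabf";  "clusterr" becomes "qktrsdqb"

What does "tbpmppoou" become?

The rule is to shift every letter 1 place backward in the alphabet (wrapping around), then swap the first and last characters.
Starting from "tbpmppoou": after the first operation, "saoloonnt"; after the second, "taoloonns".

taoloonns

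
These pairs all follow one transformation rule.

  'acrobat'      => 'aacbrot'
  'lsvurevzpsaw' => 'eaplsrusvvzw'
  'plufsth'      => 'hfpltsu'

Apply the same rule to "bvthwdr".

Looking at the pairs, the operation is to sort the characters into alphabetical order, then swap each adjacent pair of characters (1↔2, 3↔4, ...).
For "bvthwdr", step one produces "bdhrtvw"; step two turns that into "dbrhvtw".

dbrhvtw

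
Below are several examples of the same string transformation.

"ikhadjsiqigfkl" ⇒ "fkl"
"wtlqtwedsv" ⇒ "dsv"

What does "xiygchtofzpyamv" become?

Rule — keep only the last 3 characters.
"xiygchtofzpyamv" → "amv".

amv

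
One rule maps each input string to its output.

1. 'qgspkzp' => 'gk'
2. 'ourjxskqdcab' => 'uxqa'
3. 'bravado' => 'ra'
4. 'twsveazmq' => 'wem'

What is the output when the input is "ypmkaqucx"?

Rule — keep one character in every 3, starting at position 2 (positions 2nd, 5th, 8th, ...).
So "ypmkaqucx" becomes "pac".

pac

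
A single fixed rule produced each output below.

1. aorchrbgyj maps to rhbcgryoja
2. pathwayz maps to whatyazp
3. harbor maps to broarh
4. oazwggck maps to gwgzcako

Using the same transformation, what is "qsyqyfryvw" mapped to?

fyrqyyvswq

In each case the input is transformed by: swap the front and back halves of the string, then take characters alternately from the front and the back (1st, last, 2nd, 2nd-last, ...).
Working it through for "qsyqyfryvw": intermediate "fryvwqsyqy", final "fyrqyyvswq".
(Check on "harbor": → "borhar" → "broarh" ✓)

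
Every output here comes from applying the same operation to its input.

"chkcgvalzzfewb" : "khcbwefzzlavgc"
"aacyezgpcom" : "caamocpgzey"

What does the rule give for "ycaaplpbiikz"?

acyzkiibplpa

The pattern: reverse the string, then move the last 3 characters to the front (rotate right by 3).
Starting from "ycaaplpbiikz": after the first operation, "zkiibplpaacy"; after the second, "acyzkiibplpa".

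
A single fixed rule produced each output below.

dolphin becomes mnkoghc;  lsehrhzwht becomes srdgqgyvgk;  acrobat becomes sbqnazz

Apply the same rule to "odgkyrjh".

gcfjxqin

The rule is to shift every letter 1 place backward in the alphabet (wrapping around), then swap the first and last characters.
Applying that to "odgkyrjh" gives "gcfjxqin".
(Check on "dolphin": → "cnkoghm" → "mnkoghc" ✓)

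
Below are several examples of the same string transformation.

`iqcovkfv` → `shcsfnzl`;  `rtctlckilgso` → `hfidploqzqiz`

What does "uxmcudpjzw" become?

amgwtrujzr

The pattern: swap the front and back halves of the string, then shift every letter 3 places backward in the alphabet (wrapping around).
For "uxmcudpjzw", step one produces "dpjzwuxmcu"; step two turns that into "amgwtrujzr".
(Check on "iqcovkfv": → "vkfviqco" → "shcsfnzl" ✓)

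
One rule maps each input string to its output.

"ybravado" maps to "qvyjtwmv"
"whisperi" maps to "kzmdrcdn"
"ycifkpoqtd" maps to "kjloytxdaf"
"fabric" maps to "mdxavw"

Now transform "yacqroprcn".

jkmxitvxlm

The rule is to shift every letter 5 places backward in the alphabet (wrapping around), then swap the front and back halves of the string.
Applying both steps to "yacqroprcn": "tvxlmjkmxi", then "jkmxitvxlm".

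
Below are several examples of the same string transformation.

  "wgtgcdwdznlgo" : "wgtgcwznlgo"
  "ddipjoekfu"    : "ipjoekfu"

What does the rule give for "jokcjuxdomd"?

In each case the input is transformed by: remove every "d".
For "jokcjuxdomd" the result is "jokcjuxom".

jokcjuxom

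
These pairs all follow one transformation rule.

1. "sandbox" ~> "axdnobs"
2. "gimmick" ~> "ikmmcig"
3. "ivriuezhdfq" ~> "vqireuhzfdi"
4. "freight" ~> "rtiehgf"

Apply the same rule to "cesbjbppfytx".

exbsbjppyfct

The rule is to swap the first and last characters, then swap each adjacent pair of characters (1↔2, 3↔4, ...).
On "cesbjbppfytx": the first step gives "xesbjbppfytc", and the second then gives "exbsbjppyfct".
(Check on "sandbox": → "xandbos" → "axdnobs" ✓)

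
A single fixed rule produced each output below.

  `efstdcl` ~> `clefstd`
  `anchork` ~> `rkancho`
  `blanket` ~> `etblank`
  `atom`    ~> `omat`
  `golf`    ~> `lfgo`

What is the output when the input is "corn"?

Rule — move the last 2 characters to the front (rotate right by 2).
For "corn" the result is "rnco".

rnco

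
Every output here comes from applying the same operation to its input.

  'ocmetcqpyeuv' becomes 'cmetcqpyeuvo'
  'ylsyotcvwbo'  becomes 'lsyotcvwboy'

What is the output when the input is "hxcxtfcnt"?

The rule is to move the first character to the end.
Doing the same to "hxcxtfcnt": "xcxtfcnth".

xcxtfcnth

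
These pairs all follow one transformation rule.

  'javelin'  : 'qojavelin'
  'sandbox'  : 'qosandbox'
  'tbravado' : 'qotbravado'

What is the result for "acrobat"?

What's happening: prepend "qo".
On "acrobat" that produces "qoacrobat".

qoacrobat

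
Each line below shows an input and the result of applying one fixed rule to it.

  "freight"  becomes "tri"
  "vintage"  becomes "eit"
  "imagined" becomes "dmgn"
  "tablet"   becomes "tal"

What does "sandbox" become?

xad

Each output is the input with this applied: move the last 2 characters to the front (rotate right by 2), then keep every other character starting from the second (positions 2nd, 4th, 6th, ...).
Applying both steps to "sandbox": "oxsandb", then "xad".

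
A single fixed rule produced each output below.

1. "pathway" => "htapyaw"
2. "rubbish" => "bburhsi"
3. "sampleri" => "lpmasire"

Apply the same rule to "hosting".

tsohgni

The transformation: move the last 3 characters to the front (rotate right by 3), then reverse the string.
"hosting" → "tsohgni".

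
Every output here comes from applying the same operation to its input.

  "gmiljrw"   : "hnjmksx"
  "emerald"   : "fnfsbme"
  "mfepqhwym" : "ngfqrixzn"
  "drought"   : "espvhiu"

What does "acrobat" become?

bdspcbu

Rule — shift every letter 1 place forward in the alphabet (wrapping around).
So "acrobat" becomes "bdspcbu".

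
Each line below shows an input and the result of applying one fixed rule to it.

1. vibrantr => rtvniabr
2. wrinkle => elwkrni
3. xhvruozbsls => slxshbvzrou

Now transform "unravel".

Looking at the pairs, the operation is to move the last character to the front, then take characters alternately from the front and the back (1st, last, 2nd, 2nd-last, ...).
Applying that to "unravel" gives "leuvnar".

leuvnar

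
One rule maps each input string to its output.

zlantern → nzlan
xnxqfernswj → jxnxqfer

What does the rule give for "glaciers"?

In each case the input is transformed by: move the last character to the front, then delete the last 3 characters.
"glaciers" → "sglacier" → "sglac".

sglac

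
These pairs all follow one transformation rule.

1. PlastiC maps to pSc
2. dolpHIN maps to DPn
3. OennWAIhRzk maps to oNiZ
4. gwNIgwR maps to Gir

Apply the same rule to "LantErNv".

lTn

Each output is the input with this applied: keep one character in every 3, starting at position 1 (positions 1st, 4th, 7th, ...), then flip the case of every letter.
Working it through for "LantErNv": intermediate "LtN", final "lTn".
(Check on "gwNIgwR": → "gIR" → "Gir" ✓)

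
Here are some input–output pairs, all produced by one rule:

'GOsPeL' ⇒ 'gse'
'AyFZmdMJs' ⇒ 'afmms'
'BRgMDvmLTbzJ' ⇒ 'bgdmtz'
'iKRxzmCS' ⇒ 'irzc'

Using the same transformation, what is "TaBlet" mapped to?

tbe

The rule is to keep every other character starting from the first (positions 1st, 3rd, 5th, ...), then convert every letter to lowercase.
Applying both steps to "TaBlet": "TBe", then "tbe".
(Check on "AyFZmdMJs": → "AFmMs" → "afmms" ✓)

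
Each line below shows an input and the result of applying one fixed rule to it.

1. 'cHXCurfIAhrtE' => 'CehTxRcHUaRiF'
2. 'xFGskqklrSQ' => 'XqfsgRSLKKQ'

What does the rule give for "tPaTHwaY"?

TypAAWth

The transformation: take characters alternately from the front and the back (1st, last, 2nd, 2nd-last, ...), then flip the case of every letter.
"tPaTHwaY" → "tYPaawTH" → "TypAAWth".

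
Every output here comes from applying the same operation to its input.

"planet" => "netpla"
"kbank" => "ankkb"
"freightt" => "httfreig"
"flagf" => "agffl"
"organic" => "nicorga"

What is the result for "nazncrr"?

Looking at the pairs, the operation is to move the last 3 characters to the front (rotate right by 3).
"nazncrr" → "crrnazn".

crrnazn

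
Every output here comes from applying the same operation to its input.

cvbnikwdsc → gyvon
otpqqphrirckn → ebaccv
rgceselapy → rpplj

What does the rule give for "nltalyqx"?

In each case the input is transformed by: shift every letter 11 places forward in the alphabet (wrapping around), then keep every other character starting from the second (positions 2nd, 4th, 6th, ...).
Applying both steps to "nltalyqx": "ywelwjbi", then "wlji".
(Check on "otpqqphrirckn": → "zeabbasctcnvy" → "ebaccv" ✓)

wlji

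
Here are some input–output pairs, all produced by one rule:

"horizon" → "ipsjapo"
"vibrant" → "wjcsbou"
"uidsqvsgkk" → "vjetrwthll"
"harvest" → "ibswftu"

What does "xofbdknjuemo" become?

ypgcelokvfnp

Each output is the input with this applied: shift every letter 1 place forward in the alphabet (wrapping around).
On "xofbdknjuemo" that produces "ypgcelokvfnp".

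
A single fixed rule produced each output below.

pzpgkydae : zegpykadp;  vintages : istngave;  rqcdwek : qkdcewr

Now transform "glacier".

lrcaeig

The rule is to swap the first and last characters, then swap each adjacent pair of characters (1↔2, 3↔4, ...).
On "glacier": the first step gives "rlacieg", and the second then gives "lrcaeig".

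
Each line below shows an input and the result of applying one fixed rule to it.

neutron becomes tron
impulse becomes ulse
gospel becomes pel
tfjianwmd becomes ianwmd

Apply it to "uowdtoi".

dtoi

What's happening: delete the first 3 characters.
On "uowdtoi" that produces "dtoi".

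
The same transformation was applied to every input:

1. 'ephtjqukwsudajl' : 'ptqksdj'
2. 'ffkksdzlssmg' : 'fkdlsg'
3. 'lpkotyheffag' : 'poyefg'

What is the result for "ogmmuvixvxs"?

gmvxx

The transformation: keep every other character starting from the second (positions 2nd, 4th, 6th, ...).
On "ogmmuvixvxs" that produces "gmvxx".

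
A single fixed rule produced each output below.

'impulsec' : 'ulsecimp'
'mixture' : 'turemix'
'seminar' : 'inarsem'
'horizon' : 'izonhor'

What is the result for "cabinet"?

inetcab

In each case the input is transformed by: move the first 3 characters to the end (rotate left by 3).
"cabinet" → "inetcab".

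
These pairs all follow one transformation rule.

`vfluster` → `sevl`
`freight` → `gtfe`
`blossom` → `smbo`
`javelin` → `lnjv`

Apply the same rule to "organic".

The rule is to keep every other character starting from the first (positions 1st, 3rd, 5th, ...), then move the last 2 characters to the front (rotate right by 2).
So "organic" becomes "ncog".

ncog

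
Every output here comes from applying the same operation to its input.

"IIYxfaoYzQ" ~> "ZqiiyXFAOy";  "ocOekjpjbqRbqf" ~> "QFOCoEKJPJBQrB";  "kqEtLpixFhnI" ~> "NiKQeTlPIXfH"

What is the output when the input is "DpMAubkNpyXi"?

xIdPmaUBKnPY

The rule is to move the last 2 characters to the front (rotate right by 2), then flip the case of every letter.
Starting from "DpMAubkNpyXi": after the first operation, "XiDpMAubkNpy"; after the second, "xIdPmaUBKnPY".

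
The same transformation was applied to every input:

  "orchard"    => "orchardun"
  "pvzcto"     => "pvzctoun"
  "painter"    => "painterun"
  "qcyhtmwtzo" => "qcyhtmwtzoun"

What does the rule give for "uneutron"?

The pattern: append "un".
So "uneutron" becomes "uneutronun".

uneutronun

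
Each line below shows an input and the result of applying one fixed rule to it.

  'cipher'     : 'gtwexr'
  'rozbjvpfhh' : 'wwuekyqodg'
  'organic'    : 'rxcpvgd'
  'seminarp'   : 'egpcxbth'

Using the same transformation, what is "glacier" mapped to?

gtxrpav

In each case the input is transformed by: shift every letter 11 places backward in the alphabet (wrapping around), then reverse the string.
Working it through for "glacier": intermediate "vaprxtg", final "gtxrpav".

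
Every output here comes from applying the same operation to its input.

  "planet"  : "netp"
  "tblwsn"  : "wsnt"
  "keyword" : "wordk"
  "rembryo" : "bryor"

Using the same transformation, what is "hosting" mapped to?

Rule — move the first character to the end, then delete the first 2 characters.
Starting from "hosting": after the first operation, "ostingh"; after the second, "tingh".

tingh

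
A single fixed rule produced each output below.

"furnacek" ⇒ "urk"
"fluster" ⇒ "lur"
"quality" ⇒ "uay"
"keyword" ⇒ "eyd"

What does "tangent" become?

ant

Rule — swap each adjacent pair of characters (1↔2, 3↔4, ...), then keep one character in every 3, starting at position 1 (positions 1st, 4th, 7th, ...).
Starting from "tangent": after the first operation, "atgnnet"; after the second, "ant".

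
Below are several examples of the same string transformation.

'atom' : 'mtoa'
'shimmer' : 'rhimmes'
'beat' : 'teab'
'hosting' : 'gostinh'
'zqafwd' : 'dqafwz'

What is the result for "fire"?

eirf

Looking at the pairs, the operation is to swap the first and last characters.
Doing the same to "fire": "eirf".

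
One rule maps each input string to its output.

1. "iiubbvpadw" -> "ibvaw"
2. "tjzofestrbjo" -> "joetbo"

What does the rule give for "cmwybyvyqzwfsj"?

myyyzfj

The pattern: keep every other character starting from the second (positions 2nd, 4th, 6th, ...).
So "cmwybyvyqzwfsj" becomes "myyyzfj".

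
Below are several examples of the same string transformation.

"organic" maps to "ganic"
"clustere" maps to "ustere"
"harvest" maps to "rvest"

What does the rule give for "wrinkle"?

inkle

In each case the input is transformed by: delete the first 2 characters.
Doing the same to "wrinkle": "inkle".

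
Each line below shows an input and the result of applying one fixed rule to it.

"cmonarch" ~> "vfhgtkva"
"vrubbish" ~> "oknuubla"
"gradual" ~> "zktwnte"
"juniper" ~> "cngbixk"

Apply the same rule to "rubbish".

What's happening: shift every letter 7 places backward in the alphabet (wrapping around).
So "rubbish" becomes "knuubla".

knuubla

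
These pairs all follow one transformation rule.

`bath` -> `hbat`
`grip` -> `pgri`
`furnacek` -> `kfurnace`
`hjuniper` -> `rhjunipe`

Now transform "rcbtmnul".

Rule — move the last character to the front.
Doing the same to "rcbtmnul": "lrcbtmnu".

lrcbtmnu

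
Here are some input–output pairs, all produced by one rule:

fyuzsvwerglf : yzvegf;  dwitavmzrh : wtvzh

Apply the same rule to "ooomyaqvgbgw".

Each output is the input with this applied: keep every other character starting from the second (positions 2nd, 4th, 6th, ...).
"ooomyaqvgbgw" → "omavbw".

omavbw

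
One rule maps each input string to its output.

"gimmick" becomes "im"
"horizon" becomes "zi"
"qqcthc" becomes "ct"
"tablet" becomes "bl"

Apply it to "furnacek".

na

Rule — take characters alternately from the front and the back (1st, last, 2nd, 2nd-last, ...), then keep only the last 2 characters.
Applying that to "furnacek" gives "na".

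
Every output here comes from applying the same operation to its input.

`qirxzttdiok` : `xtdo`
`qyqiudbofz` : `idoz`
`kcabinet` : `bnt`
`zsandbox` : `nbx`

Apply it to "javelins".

eis

What's happening: delete the first 3 characters, then keep every other character starting from the first (positions 1st, 3rd, 5th, ...).
Starting from "javelins": after the first operation, "elins"; after the second, "eis".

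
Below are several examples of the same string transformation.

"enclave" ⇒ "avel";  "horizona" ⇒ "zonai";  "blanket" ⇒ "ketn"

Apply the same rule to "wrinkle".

klen

What's happening: delete the first 3 characters, then move the first character to the end.
Applying that to "wrinkle" gives "klen".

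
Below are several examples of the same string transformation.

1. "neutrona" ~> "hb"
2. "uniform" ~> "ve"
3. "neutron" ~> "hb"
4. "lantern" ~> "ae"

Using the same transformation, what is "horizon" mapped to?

eb

The rule is to shift every letter 13 places forward in the alphabet (wrapping around) — i.e. ROT13, then keep one character in every 3, starting at position 3 (positions 3rd, 6th, 9th, ...).
Working it through for "horizon": intermediate "ubevmba", final "eb".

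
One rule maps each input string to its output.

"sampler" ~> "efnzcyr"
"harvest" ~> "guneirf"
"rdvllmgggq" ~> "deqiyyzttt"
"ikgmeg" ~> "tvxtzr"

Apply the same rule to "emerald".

In each case the input is transformed by: shift every letter 13 places forward in the alphabet (wrapping around) — i.e. ROT13, then move the last character to the front.
Working it through for "emerald": intermediate "rzrenyq", final "qrzreny".
(Check on "rdvllmgggq": → "eqiyyztttd" → "deqiyyzttt" ✓)

qrzreny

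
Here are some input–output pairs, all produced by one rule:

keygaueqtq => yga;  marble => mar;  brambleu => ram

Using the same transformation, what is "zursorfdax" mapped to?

Rule — swap the front and back halves of the string, then keep only the last 3 characters.
Working it through for "zursorfdax": intermediate "rfdaxzurso", final "rso".

rso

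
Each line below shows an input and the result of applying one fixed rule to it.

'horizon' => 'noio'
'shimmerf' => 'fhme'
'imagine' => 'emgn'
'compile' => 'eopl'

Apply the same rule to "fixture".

What's happening: move the last character to the front, then keep every other character starting from the first (positions 1st, 3rd, 5th, ...).
Starting from "fixture": after the first operation, "efixtur"; after the second, "eitr".

eitr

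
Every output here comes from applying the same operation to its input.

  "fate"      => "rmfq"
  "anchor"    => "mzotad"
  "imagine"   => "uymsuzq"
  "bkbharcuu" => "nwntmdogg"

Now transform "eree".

qdqq

The pattern: shift every letter 12 places forward in the alphabet (wrapping around).
So "eree" becomes "qdqq".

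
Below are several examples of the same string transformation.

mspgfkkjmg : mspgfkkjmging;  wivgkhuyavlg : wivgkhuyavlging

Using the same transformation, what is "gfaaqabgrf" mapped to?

The rule is to append "ing".
Applying that to "gfaaqabgrf" gives "gfaaqabgrfing".

gfaaqabgrfing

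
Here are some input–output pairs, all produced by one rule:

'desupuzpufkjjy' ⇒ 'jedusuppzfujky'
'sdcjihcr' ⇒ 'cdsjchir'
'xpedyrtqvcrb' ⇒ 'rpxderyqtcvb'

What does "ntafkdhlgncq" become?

ctnfadklhngq

What's happening: swap each adjacent pair of characters (1↔2, 3↔4, ...), then move the last character to the front.
For "ntafkdhlgncq", step one produces "tnfadklhngqc"; step two turns that into "ctnfadklhngq".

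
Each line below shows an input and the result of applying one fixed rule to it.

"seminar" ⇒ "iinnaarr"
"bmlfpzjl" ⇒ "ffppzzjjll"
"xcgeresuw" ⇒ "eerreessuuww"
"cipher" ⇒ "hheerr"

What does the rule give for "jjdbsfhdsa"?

The rule is to delete the first 3 characters, then double every character.
Starting from "jjdbsfhdsa": after the first operation, "bsfhdsa"; after the second, "bbssffhhddssaa".

bbssffhhddssaa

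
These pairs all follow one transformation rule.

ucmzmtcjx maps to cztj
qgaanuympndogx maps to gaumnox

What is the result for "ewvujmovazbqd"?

The rule is to keep every other character starting from the second (positions 2nd, 4th, 6th, ...).
So "ewvujmovazbqd" becomes "wumvzq".

wumvzq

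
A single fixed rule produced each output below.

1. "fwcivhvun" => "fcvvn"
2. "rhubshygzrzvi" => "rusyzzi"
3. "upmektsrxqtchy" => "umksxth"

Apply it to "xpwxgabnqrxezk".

Each output is the input with this applied: keep every other character starting from the first (positions 1st, 3rd, 5th, ...).
"xpwxgabnqrxezk" → "xwgbqxz".

xwgbqxz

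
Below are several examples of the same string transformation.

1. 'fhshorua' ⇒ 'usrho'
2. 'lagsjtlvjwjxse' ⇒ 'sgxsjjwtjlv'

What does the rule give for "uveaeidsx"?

sedaie

Rule — take characters alternately from the front and the back (1st, last, 2nd, 2nd-last, ...), then delete the first 3 characters.
For "uveaeidsx" the result is "sedaie".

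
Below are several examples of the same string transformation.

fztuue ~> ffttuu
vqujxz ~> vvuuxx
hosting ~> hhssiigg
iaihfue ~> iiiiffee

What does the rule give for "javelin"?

jjvvllnn

The pattern: keep every other character starting from the first (positions 1st, 3rd, 5th, ...), then double every character.
On "javelin": the first step gives "jvln", and the second then gives "jjvvllnn".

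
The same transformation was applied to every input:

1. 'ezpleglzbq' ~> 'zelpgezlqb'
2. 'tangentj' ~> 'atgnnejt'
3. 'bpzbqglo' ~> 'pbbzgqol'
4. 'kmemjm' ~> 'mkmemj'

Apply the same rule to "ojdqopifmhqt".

joqdpofihmtq

The rule is to swap each adjacent pair of characters (1↔2, 3↔4, ...).
Applying that to "ojdqopifmhqt" gives "joqdpofihmtq".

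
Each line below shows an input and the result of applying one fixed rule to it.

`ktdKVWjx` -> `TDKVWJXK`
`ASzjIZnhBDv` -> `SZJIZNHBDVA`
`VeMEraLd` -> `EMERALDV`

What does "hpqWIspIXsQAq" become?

PQWISPIXSQAQH

In each case the input is transformed by: move the first character to the end, then convert every letter to uppercase.
On "hpqWIspIXsQAq": the first step gives "pqWIspIXsQAqh", and the second then gives "PQWISPIXSQAQH".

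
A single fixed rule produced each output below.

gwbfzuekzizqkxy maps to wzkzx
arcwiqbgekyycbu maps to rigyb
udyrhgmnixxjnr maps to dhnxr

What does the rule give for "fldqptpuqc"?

The pattern: keep one character in every 3, starting at position 2 (positions 2nd, 5th, 8th, ...).
Doing the same to "fldqptpuqc": "lpu".

lpu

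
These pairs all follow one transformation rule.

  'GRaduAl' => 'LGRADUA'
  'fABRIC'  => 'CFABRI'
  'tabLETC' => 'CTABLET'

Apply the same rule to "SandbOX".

XSANDBO

What's happening: move the last character to the front, then convert every letter to uppercase.
"SandbOX" → "XSandbO" → "XSANDBO".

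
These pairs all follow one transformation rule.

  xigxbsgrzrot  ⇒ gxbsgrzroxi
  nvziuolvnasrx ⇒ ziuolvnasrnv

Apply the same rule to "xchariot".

harioxc

In each case the input is transformed by: delete the last character, then move the first 2 characters to the end (rotate left by 2).
Working it through for "xchariot": intermediate "xchario", final "harioxc".
(Check on "xigxbsgrzrot": → "xigxbsgrzro" → "gxbsgrzroxi" ✓)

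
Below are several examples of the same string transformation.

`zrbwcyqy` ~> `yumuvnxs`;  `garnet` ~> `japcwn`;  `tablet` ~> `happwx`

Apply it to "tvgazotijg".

The rule is to swap the front and back halves of the string, then shift every letter 4 places backward in the alphabet (wrapping around).
"tvgazotijg" → "kpefcprcwv".

kpefcprcwv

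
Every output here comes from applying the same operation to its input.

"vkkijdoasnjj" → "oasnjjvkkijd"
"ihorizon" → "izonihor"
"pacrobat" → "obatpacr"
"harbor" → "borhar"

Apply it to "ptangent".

The rule is to swap the front and back halves of the string.
"ptangent" → "gentptan".

gentptan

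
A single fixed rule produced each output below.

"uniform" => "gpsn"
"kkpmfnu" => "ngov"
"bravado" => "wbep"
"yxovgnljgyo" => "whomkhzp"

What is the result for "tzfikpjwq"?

jlqkxr

Looking at the pairs, the operation is to delete the first 3 characters, then shift every letter 1 place forward in the alphabet (wrapping around).
Starting from "tzfikpjwq": after the first operation, "ikpjwq"; after the second, "jlqkxr".
(Check on "yxovgnljgyo": → "vgnljgyo" → "whomkhzp" ✓)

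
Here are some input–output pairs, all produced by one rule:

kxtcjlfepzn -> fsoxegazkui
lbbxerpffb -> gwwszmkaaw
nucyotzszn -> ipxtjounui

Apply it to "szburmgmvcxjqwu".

nuwpmhbhqxselrp

In each case the input is transformed by: shift every letter 5 places backward in the alphabet (wrapping around).
Applying that to "szburmgmvcxjqwu" gives "nuwpmhbhqxselrp".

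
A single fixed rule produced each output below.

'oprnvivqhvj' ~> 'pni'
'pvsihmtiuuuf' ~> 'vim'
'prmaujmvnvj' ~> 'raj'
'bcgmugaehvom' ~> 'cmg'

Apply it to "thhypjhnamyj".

Each output is the input with this applied: keep every other character starting from the second (positions 2nd, 4th, 6th, ...), then keep only the first 3 characters.
For "thhypjhnamyj", step one produces "hyjnmj"; step two turns that into "hyj".

hyj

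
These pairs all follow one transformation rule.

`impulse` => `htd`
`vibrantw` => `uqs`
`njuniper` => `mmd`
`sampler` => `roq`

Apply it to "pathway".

The rule is to shift every letter 1 place backward in the alphabet (wrapping around), then keep one character in every 3, starting at position 1 (positions 1st, 4th, 7th, ...).
Starting from "pathway": after the first operation, "ozsgvzx"; after the second, "ogx".
(Check on "njuniper": → "mitmhodq" → "mmd" ✓)

ogx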